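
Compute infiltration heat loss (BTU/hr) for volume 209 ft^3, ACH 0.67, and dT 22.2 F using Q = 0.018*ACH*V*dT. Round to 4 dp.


Q = 0.018 * 0.67 * 209 * 22.2 = 55.9560 BTU/hr

55.9560 BTU/hr


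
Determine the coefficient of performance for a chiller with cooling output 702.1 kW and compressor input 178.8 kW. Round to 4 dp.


COP = 702.1 / 178.8 = 3.9267

3.9267


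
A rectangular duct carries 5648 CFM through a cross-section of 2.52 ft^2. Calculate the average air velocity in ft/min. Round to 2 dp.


V = 5648 / 2.52 = 2241.27 ft/min

2241.27 ft/min


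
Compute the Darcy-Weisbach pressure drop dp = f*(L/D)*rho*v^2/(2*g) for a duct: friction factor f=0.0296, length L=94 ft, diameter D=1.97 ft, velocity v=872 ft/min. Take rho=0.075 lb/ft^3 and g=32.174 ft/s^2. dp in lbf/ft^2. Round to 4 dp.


v_fps = 872/60 = 14.5333 ft/s
dp = 0.0296*(94/1.97)*0.075*14.5333^2/(2*32.174) = 0.3477 lbf/ft^2

0.3477 lbf/ft^2


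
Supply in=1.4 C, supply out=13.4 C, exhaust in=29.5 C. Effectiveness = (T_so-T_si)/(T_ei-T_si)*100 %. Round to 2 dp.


eff = (13.4-1.4)/(29.5-1.4)*100 = 42.70 %

42.70 %


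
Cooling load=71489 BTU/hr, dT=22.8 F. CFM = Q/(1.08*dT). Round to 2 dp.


CFM = 71489 / (1.08 * 22.8) = 2903.22

2903.22 CFM


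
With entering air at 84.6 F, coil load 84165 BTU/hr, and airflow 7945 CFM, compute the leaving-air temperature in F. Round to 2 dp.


dT = 84165/(1.08*7945) = 9.8088
T_leave = 84.6 - 9.8088 = 74.79 F

74.79 F


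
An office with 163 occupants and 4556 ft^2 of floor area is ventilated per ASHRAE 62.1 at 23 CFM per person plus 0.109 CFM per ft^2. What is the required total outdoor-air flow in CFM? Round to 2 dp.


Total = 163*23 + 4556*0.109 = 4245.60 CFM

4245.60 CFM


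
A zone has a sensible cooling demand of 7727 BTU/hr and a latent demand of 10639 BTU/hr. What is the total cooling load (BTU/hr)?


Qt = 7727 + 10639 = 18366 BTU/hr

18366 BTU/hr


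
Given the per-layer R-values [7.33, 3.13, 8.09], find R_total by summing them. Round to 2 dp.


R_total = 7.33 + 3.13 + 8.09 = 18.55

18.55


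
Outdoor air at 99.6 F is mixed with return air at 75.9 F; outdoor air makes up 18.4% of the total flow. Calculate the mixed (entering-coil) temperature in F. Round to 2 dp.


T_mix = 75.9 + (18.4/100)*(99.6-75.9) = 80.26 F

80.26 F


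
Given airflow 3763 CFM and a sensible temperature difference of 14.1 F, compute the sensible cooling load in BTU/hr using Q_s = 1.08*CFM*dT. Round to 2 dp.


Q = 1.08 * 3763 * 14.1 = 57302.96 BTU/hr

57302.96 BTU/hr


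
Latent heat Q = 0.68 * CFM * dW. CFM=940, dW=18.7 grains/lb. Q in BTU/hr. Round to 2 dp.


Q = 0.68 * 940 * 18.7 = 11953.04 BTU/hr

11953.04 BTU/hr


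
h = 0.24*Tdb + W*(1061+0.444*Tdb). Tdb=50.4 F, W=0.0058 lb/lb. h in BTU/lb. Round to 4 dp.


h = 0.24*50.4 + 0.0058*(1061+0.444*50.4) = 18.3796 BTU/lb

18.3796 BTU/lb


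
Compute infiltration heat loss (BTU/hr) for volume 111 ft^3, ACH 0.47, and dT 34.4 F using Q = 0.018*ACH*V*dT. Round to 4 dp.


Q = 0.018 * 0.47 * 111 * 34.4 = 32.3037 BTU/hr

32.3037 BTU/hr


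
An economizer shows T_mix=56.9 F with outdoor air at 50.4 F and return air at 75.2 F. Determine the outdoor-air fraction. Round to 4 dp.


frac = (56.9 - 75.2) / (50.4 - 75.2) = 0.7379

0.7379


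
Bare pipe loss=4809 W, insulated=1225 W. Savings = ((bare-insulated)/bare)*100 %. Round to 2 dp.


Savings = ((4809-1225)/4809)*100 = 74.53 %

74.53 %


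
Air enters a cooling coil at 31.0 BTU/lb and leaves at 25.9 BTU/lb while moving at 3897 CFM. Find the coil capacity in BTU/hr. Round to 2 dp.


Q = 4.5 * 3897 * (31.0 - 25.9) = 89436.15 BTU/hr

89436.15 BTU/hr


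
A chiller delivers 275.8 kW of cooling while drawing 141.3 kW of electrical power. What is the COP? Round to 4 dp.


COP = 275.8 / 141.3 = 1.9519

1.9519


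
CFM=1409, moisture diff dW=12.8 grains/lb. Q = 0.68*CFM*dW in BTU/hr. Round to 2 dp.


Q = 0.68 * 1409 * 12.8 = 12263.94 BTU/hr

12263.94 BTU/hr


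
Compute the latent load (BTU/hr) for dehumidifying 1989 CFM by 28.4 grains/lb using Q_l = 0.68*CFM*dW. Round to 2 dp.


Q = 0.68 * 1989 * 28.4 = 38411.57 BTU/hr

38411.57 BTU/hr


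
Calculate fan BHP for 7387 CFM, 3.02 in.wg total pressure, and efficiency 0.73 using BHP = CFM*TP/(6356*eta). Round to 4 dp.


BHP = 7387 * 3.02 / (6356 * 0.73) = 4.8080 hp

4.8080 hp


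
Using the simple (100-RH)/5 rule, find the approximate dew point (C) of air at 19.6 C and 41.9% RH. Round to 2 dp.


Td = 19.6 - (100-41.9)/5 = 7.98 C

7.98 C


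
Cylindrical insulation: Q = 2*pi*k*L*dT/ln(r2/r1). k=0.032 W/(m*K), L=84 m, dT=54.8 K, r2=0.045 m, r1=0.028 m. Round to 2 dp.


Q = 2*pi*0.032*84*54.8/ln(0.045/0.028) = 1950.71 W

1950.71 W


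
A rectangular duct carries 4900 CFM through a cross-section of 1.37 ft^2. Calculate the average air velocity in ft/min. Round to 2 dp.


V = 4900 / 1.37 = 3576.64 ft/min

3576.64 ft/min


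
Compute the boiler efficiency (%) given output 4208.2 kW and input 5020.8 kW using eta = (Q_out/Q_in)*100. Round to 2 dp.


eta = (4208.2/5020.8)*100 = 83.82 %

83.82 %


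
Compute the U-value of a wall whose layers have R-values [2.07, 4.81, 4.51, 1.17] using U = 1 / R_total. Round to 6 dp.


R_total = 2.07 + 4.81 + 4.51 + 1.17 = 12.56
U = 1/12.56 = 0.079618

0.079618


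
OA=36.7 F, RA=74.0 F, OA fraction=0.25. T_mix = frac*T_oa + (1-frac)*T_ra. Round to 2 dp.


T_mix = 0.25*36.7 + 0.75*74.0 = 64.68 F

64.68 F


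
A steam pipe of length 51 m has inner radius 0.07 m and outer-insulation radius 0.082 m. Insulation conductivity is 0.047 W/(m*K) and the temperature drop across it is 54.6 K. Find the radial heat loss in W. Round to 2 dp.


Q = 2*pi*0.047*51*54.6/ln(0.082/0.07) = 5197.18 W

5197.18 W


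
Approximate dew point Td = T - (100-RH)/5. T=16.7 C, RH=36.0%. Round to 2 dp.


Td = 16.7 - (100-36.0)/5 = 3.90 C

3.90 C


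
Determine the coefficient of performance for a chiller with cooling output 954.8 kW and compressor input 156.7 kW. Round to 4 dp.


COP = 954.8 / 156.7 = 6.0932

6.0932


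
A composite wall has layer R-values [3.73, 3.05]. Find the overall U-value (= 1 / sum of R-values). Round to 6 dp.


R_total = 3.73 + 3.05 = 6.78
U = 1/6.78 = 0.147493

0.147493


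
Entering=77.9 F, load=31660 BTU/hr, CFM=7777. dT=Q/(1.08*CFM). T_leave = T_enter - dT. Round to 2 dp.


dT = 31660/(1.08*7777) = 3.7694
T_leave = 77.9 - 3.7694 = 74.13 F

74.13 F


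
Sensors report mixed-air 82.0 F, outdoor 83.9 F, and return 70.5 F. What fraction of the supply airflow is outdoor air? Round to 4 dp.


frac = (82.0 - 70.5) / (83.9 - 70.5) = 0.8582

0.8582


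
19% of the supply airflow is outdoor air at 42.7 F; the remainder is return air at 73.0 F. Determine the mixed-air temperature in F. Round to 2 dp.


T_mix = 0.19*42.7 + 0.81*73.0 = 67.24 F

67.24 F


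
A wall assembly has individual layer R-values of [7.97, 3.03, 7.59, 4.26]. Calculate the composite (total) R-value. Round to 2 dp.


R_total = 7.97 + 3.03 + 7.59 + 4.26 = 22.85

22.85


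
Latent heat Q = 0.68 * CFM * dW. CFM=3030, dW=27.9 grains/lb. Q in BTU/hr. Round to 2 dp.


Q = 0.68 * 3030 * 27.9 = 57485.16 BTU/hr

57485.16 BTU/hr


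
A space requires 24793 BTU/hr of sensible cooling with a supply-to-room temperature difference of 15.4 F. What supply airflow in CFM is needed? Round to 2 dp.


CFM = 24793 / (1.08 * 15.4) = 1490.68

1490.68 CFM


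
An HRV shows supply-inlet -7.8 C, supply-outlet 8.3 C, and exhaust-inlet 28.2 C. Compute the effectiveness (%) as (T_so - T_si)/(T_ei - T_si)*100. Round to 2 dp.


eff = (8.3-(-7.8))/(28.2-(-7.8))*100 = 44.72 %

44.72 %


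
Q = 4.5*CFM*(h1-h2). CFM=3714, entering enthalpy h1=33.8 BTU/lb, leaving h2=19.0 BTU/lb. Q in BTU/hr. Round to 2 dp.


Q = 4.5 * 3714 * (33.8 - 19.0) = 247352.40 BTU/hr

247352.40 BTU/hr


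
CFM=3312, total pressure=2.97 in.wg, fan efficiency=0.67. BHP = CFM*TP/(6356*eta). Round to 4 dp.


BHP = 3312 * 2.97 / (6356 * 0.67) = 2.3099 hp

2.3099 hp


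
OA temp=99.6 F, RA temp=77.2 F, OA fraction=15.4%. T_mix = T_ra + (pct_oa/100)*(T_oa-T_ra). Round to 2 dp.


T_mix = 77.2 + (15.4/100)*(99.6-77.2) = 80.65 F

80.65 F


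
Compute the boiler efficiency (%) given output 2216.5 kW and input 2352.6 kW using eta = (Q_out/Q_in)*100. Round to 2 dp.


eta = (2216.5/2352.6)*100 = 94.21 %

94.21 %


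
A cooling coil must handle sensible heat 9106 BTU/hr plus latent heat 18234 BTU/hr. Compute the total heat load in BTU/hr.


Qt = 9106 + 18234 = 27340 BTU/hr

27340 BTU/hr


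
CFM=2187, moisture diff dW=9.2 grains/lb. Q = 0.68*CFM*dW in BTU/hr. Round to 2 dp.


Q = 0.68 * 2187 * 9.2 = 13681.87 BTU/hr

13681.87 BTU/hr


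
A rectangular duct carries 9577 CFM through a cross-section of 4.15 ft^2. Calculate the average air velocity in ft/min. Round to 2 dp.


V = 9577 / 4.15 = 2307.71 ft/min

2307.71 ft/min


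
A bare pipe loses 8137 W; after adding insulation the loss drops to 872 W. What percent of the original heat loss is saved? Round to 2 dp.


Savings = ((8137-872)/8137)*100 = 89.28 %

89.28 %


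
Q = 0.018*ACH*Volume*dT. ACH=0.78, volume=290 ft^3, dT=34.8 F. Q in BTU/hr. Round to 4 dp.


Q = 0.018 * 0.78 * 290 * 34.8 = 141.6917 BTU/hr

141.6917 BTU/hr


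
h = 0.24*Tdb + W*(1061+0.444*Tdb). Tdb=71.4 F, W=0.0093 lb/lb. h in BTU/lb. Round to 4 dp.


h = 0.24*71.4 + 0.0093*(1061+0.444*71.4) = 27.2981 BTU/lb

27.2981 BTU/lb


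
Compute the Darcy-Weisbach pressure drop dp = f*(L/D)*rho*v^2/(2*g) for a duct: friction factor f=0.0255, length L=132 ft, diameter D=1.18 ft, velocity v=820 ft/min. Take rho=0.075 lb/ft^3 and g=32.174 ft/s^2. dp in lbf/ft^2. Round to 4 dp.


v_fps = 820/60 = 13.6667 ft/s
dp = 0.0255*(132/1.18)*0.075*13.6667^2/(2*32.174) = 0.6210 lbf/ft^2

0.6210 lbf/ft^2


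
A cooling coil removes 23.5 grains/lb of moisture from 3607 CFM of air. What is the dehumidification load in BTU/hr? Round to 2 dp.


Q = 0.68 * 3607 * 23.5 = 57639.86 BTU/hr

57639.86 BTU/hr


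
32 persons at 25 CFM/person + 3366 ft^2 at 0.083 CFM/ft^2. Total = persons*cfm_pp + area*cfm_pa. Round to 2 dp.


Total = 32*25 + 3366*0.083 = 1079.38 CFM

1079.38 CFM


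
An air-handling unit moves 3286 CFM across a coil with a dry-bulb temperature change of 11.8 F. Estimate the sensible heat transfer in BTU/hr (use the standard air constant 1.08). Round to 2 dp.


Q = 1.08 * 3286 * 11.8 = 41876.78 BTU/hr

41876.78 BTU/hr


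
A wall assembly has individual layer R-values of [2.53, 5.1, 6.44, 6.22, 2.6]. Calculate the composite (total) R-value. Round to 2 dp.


R_total = 2.53 + 5.1 + 6.44 + 6.22 + 2.6 = 22.89

22.89


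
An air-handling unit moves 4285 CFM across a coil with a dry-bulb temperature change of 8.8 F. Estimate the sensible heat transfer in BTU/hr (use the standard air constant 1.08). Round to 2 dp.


Q = 1.08 * 4285 * 8.8 = 40724.64 BTU/hr

40724.64 BTU/hr


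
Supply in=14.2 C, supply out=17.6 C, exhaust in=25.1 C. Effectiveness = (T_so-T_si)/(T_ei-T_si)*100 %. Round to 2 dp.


eff = (17.6-14.2)/(25.1-14.2)*100 = 31.19 %

31.19 %


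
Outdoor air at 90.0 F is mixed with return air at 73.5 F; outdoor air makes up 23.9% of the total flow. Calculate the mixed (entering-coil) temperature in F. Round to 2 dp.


T_mix = 73.5 + (23.9/100)*(90.0-73.5) = 77.44 F

77.44 F


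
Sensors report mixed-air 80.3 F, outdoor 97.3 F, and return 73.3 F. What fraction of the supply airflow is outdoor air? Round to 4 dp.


frac = (80.3 - 73.3) / (97.3 - 73.3) = 0.2917

0.2917


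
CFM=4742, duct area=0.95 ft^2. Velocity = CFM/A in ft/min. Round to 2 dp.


V = 4742 / 0.95 = 4991.58 ft/min

4991.58 ft/min


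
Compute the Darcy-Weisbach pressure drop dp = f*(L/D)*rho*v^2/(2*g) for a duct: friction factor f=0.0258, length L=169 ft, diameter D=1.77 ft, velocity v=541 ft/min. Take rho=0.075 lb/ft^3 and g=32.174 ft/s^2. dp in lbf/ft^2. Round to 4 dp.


v_fps = 541/60 = 9.0167 ft/s
dp = 0.0258*(169/1.77)*0.075*9.0167^2/(2*32.174) = 0.2334 lbf/ft^2

0.2334 lbf/ft^2


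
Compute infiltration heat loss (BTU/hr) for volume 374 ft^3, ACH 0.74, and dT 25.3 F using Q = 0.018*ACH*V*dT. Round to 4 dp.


Q = 0.018 * 0.74 * 374 * 25.3 = 126.0365 BTU/hr

126.0365 BTU/hr


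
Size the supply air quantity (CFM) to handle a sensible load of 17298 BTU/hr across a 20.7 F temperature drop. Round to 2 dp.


CFM = 17298 / (1.08 * 20.7) = 773.75

773.75 CFM


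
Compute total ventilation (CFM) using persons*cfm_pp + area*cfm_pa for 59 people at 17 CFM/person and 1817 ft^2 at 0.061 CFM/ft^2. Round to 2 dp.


Total = 59*17 + 1817*0.061 = 1113.84 CFM

1113.84 CFM


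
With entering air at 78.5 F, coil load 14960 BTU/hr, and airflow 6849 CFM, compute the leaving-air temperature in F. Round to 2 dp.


dT = 14960/(1.08*6849) = 2.0225
T_leave = 78.5 - 2.0225 = 76.48 F

76.48 F


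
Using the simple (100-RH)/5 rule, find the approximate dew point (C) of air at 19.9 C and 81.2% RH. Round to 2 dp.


Td = 19.9 - (100-81.2)/5 = 16.14 C

16.14 C


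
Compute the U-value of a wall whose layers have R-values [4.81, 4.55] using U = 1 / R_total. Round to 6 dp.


R_total = 4.81 + 4.55 = 9.36
U = 1/9.36 = 0.106838

0.106838


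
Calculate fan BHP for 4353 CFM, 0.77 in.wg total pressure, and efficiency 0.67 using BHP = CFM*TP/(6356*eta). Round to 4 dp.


BHP = 4353 * 0.77 / (6356 * 0.67) = 0.7871 hp

0.7871 hp


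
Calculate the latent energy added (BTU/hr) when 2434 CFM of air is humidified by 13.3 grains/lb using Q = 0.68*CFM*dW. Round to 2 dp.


Q = 0.68 * 2434 * 13.3 = 22013.10 BTU/hr

22013.10 BTU/hr


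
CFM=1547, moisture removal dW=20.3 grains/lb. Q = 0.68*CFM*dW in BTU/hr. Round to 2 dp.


Q = 0.68 * 1547 * 20.3 = 21354.79 BTU/hr

21354.79 BTU/hr


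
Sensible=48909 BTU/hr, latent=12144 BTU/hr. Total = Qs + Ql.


Qt = 48909 + 12144 = 61053 BTU/hr

61053 BTU/hr


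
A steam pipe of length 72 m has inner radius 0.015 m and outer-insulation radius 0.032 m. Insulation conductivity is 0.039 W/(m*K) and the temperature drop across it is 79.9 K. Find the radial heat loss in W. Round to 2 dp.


Q = 2*pi*0.039*72*79.9/ln(0.032/0.015) = 1860.52 W

1860.52 W


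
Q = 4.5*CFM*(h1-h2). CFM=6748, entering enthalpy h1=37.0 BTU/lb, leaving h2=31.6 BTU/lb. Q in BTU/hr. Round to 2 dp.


Q = 4.5 * 6748 * (37.0 - 31.6) = 163976.40 BTU/hr

163976.40 BTU/hr


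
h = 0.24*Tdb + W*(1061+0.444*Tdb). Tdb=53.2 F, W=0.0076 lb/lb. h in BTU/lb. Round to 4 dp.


h = 0.24*53.2 + 0.0076*(1061+0.444*53.2) = 21.0111 BTU/lb

21.0111 BTU/lb


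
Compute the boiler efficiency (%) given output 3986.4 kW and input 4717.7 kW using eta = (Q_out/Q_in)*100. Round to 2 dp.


eta = (3986.4/4717.7)*100 = 84.50 %

84.50 %


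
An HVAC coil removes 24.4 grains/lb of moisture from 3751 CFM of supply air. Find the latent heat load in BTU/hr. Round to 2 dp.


Q = 0.68 * 3751 * 24.4 = 62236.59 BTU/hr

62236.59 BTU/hr


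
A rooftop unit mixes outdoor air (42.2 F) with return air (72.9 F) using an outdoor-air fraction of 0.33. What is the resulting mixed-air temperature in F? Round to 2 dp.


T_mix = 0.33*42.2 + 0.67*72.9 = 62.77 F

62.77 F


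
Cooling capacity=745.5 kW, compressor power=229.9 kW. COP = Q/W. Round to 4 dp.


COP = 745.5 / 229.9 = 3.2427

3.2427


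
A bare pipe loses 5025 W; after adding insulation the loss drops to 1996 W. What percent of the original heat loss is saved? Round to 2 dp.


Savings = ((5025-1996)/5025)*100 = 60.28 %

60.28 %


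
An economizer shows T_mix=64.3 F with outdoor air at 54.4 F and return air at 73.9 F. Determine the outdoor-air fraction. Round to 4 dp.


frac = (64.3 - 73.9) / (54.4 - 73.9) = 0.4923

0.4923


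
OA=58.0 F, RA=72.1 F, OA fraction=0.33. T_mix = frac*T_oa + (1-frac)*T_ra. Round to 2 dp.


T_mix = 0.33*58.0 + 0.67*72.1 = 67.45 F

67.45 F


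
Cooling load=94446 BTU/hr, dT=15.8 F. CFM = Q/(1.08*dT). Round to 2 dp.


CFM = 94446 / (1.08 * 15.8) = 5534.81

5534.81 CFM


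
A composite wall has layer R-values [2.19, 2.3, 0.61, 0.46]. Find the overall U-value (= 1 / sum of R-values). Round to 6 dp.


R_total = 2.19 + 2.3 + 0.61 + 0.46 = 5.56
U = 1/5.56 = 0.179856

0.179856


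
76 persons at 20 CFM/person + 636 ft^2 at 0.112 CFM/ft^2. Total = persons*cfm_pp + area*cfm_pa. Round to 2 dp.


Total = 76*20 + 636*0.112 = 1591.23 CFM

1591.23 CFM


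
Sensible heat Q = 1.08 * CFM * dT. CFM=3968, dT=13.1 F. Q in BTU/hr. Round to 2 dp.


Q = 1.08 * 3968 * 13.1 = 56139.26 BTU/hr

56139.26 BTU/hr


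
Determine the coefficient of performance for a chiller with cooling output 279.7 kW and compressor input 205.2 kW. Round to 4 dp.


COP = 279.7 / 205.2 = 1.3631

1.3631


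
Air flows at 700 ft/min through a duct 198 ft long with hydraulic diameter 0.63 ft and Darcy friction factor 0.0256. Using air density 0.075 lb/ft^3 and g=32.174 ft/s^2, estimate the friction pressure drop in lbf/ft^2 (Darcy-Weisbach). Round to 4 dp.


v_fps = 700/60 = 11.6667 ft/s
dp = 0.0256*(198/0.63)*0.075*11.6667^2/(2*32.174) = 1.2764 lbf/ft^2

1.2764 lbf/ft^2


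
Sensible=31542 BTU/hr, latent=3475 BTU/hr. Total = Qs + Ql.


Qt = 31542 + 3475 = 35017 BTU/hr

35017 BTU/hr


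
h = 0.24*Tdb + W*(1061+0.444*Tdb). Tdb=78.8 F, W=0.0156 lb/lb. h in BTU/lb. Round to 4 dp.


h = 0.24*78.8 + 0.0156*(1061+0.444*78.8) = 36.0094 BTU/lb

36.0094 BTU/lb


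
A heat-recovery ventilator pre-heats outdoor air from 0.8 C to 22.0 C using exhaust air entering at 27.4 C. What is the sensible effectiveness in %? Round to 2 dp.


eff = (22.0-0.8)/(27.4-0.8)*100 = 79.70 %

79.70 %


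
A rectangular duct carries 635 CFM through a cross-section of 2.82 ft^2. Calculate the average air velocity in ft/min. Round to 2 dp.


V = 635 / 2.82 = 225.18 ft/min

225.18 ft/min


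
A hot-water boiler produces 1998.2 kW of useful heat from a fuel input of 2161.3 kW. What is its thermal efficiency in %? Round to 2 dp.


eta = (1998.2/2161.3)*100 = 92.45 %

92.45 %


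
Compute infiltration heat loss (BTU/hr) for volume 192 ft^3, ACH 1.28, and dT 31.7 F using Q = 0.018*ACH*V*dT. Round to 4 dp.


Q = 0.018 * 1.28 * 192 * 31.7 = 140.2307 BTU/hr

140.2307 BTU/hr


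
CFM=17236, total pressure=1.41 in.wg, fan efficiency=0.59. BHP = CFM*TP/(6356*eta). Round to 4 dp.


BHP = 17236 * 1.41 / (6356 * 0.59) = 6.4807 hp

6.4807 hp


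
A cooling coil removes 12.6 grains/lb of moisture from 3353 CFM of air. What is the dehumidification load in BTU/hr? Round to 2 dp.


Q = 0.68 * 3353 * 12.6 = 28728.50 BTU/hr

28728.50 BTU/hr


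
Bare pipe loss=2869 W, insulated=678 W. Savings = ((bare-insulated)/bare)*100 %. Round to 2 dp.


Savings = ((2869-678)/2869)*100 = 76.37 %

76.37 %


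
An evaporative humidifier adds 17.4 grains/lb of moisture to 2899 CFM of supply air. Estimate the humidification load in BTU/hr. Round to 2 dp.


Q = 0.68 * 2899 * 17.4 = 34300.97 BTU/hr

34300.97 BTU/hr


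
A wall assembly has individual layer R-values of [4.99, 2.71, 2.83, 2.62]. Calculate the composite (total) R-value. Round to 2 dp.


R_total = 4.99 + 2.71 + 2.83 + 2.62 = 13.15

13.15


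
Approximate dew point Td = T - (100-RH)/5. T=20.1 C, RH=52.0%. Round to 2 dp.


Td = 20.1 - (100-52.0)/5 = 10.50 C

10.50 C


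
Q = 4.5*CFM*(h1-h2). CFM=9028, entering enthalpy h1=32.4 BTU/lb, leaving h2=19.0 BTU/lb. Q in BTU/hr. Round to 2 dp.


Q = 4.5 * 9028 * (32.4 - 19.0) = 544388.40 BTU/hr

544388.40 BTU/hr


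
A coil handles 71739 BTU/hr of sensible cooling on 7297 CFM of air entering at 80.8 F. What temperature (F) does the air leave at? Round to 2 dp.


dT = 71739/(1.08*7297) = 9.1031
T_leave = 80.8 - 9.1031 = 71.70 F

71.70 F


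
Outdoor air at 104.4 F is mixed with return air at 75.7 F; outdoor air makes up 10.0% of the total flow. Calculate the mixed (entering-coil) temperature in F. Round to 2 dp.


T_mix = 75.7 + (10.0/100)*(104.4-75.7) = 78.57 F

78.57 F


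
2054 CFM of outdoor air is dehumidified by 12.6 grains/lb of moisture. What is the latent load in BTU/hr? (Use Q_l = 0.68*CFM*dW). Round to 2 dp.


Q = 0.68 * 2054 * 12.6 = 17598.67 BTU/hr

17598.67 BTU/hr


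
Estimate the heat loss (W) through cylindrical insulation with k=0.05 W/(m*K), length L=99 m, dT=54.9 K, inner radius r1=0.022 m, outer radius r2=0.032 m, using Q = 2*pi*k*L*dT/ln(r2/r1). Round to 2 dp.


Q = 2*pi*0.05*99*54.9/ln(0.032/0.022) = 4557.02 W

4557.02 W


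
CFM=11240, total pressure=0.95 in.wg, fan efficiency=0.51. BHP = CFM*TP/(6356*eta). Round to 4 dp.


BHP = 11240 * 0.95 / (6356 * 0.51) = 3.2941 hp

3.2941 hp


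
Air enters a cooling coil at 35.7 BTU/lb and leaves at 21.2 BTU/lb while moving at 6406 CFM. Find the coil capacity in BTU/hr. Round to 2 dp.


Q = 4.5 * 6406 * (35.7 - 21.2) = 417991.50 BTU/hr

417991.50 BTU/hr


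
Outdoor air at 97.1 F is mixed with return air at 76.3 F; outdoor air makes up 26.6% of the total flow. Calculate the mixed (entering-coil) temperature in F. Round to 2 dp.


T_mix = 76.3 + (26.6/100)*(97.1-76.3) = 81.83 F

81.83 F


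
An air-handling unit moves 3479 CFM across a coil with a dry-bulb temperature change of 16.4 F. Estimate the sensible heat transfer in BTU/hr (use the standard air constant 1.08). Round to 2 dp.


Q = 1.08 * 3479 * 16.4 = 61620.05 BTU/hr

61620.05 BTU/hr


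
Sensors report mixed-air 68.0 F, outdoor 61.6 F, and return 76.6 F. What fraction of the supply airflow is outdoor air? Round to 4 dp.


frac = (68.0 - 76.6) / (61.6 - 76.6) = 0.5733

0.5733


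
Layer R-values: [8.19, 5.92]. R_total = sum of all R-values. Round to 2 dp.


R_total = 8.19 + 5.92 = 14.11

14.11


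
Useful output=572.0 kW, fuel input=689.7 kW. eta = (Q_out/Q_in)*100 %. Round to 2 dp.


eta = (572.0/689.7)*100 = 82.93 %

82.93 %


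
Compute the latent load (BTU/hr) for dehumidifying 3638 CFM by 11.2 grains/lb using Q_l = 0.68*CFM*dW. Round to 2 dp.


Q = 0.68 * 3638 * 11.2 = 27707.01 BTU/hr

27707.01 BTU/hr


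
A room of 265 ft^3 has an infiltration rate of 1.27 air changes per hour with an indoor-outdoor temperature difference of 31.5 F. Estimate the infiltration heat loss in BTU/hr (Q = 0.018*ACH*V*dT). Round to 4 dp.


Q = 0.018 * 1.27 * 265 * 31.5 = 190.8239 BTU/hr

190.8239 BTU/hr


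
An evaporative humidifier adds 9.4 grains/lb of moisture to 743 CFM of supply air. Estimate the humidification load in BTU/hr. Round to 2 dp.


Q = 0.68 * 743 * 9.4 = 4749.26 BTU/hr

4749.26 BTU/hr


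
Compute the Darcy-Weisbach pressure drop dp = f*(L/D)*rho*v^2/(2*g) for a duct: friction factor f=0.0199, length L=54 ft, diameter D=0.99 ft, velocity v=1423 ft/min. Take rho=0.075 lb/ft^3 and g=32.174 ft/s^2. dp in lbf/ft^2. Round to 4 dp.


v_fps = 1423/60 = 23.7167 ft/s
dp = 0.0199*(54/0.99)*0.075*23.7167^2/(2*32.174) = 0.7116 lbf/ft^2

0.7116 lbf/ft^2


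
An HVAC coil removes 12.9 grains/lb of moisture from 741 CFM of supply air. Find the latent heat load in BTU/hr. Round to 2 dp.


Q = 0.68 * 741 * 12.9 = 6500.05 BTU/hr

6500.05 BTU/hr


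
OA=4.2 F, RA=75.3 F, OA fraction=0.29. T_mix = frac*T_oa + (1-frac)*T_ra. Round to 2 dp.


T_mix = 0.29*4.2 + 0.71*75.3 = 54.68 F

54.68 F


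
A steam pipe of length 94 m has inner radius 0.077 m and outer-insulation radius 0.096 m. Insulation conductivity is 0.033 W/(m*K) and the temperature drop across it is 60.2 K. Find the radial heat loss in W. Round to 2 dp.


Q = 2*pi*0.033*94*60.2/ln(0.096/0.077) = 5320.17 W

5320.17 W


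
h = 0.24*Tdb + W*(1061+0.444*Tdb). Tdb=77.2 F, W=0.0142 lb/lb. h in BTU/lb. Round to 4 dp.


h = 0.24*77.2 + 0.0142*(1061+0.444*77.2) = 34.0809 BTU/lb

34.0809 BTU/lb


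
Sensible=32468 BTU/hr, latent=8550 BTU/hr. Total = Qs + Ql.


Qt = 32468 + 8550 = 41018 BTU/hr

41018 BTU/hr


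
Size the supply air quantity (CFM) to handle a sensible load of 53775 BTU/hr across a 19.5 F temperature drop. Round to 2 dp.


CFM = 53775 / (1.08 * 19.5) = 2553.42

2553.42 CFM


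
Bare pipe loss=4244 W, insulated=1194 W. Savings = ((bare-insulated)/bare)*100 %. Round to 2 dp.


Savings = ((4244-1194)/4244)*100 = 71.87 %

71.87 %


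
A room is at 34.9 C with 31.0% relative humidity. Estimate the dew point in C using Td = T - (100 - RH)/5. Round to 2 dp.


Td = 34.9 - (100-31.0)/5 = 21.10 C

21.10 C


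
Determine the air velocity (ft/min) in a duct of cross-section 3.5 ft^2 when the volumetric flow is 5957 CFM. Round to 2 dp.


V = 5957 / 3.5 = 1702.00 ft/min

1702.00 ft/min


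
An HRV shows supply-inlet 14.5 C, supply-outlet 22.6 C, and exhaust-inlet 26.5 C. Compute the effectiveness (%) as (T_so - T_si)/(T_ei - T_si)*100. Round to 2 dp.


eff = (22.6-14.5)/(26.5-14.5)*100 = 67.50 %

67.50 %


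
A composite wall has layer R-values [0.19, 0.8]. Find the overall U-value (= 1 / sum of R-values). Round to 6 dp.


R_total = 0.19 + 0.8 = 0.99
U = 1/0.99 = 1.010101

1.010101


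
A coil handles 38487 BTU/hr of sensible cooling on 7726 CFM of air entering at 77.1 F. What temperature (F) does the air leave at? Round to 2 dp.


dT = 38487/(1.08*7726) = 4.6125
T_leave = 77.1 - 4.6125 = 72.49 F

72.49 F


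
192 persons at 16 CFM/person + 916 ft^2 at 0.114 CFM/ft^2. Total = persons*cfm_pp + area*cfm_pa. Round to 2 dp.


Total = 192*16 + 916*0.114 = 3176.42 CFM

3176.42 CFM


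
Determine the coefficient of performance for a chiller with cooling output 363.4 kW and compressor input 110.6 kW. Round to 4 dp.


COP = 363.4 / 110.6 = 3.2857

3.2857


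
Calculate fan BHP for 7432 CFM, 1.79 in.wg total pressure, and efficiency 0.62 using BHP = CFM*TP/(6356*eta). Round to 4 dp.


BHP = 7432 * 1.79 / (6356 * 0.62) = 3.3759 hp

3.3759 hp


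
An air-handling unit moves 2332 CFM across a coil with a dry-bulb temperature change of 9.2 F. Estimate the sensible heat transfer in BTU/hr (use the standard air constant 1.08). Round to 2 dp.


Q = 1.08 * 2332 * 9.2 = 23170.75 BTU/hr

23170.75 BTU/hr


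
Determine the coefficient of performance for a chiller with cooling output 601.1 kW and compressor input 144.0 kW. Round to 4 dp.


COP = 601.1 / 144.0 = 4.1743

4.1743


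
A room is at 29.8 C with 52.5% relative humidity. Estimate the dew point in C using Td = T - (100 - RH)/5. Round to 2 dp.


Td = 29.8 - (100-52.5)/5 = 20.30 C

20.30 C


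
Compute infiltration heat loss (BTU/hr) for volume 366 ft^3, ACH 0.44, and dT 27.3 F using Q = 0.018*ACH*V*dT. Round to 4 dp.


Q = 0.018 * 0.44 * 366 * 27.3 = 79.1351 BTU/hr

79.1351 BTU/hr


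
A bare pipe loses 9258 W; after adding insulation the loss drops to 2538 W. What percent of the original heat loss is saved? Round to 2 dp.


Savings = ((9258-2538)/9258)*100 = 72.59 %

72.59 %


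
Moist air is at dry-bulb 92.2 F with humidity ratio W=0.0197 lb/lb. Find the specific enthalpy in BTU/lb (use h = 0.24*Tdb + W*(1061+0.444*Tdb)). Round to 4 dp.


h = 0.24*92.2 + 0.0197*(1061+0.444*92.2) = 43.8362 BTU/lb

43.8362 BTU/lb


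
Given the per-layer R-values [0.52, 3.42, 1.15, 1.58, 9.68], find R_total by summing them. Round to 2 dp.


R_total = 0.52 + 3.42 + 1.15 + 1.58 + 9.68 = 16.35

16.35


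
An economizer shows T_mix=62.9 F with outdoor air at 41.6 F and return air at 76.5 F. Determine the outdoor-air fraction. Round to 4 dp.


frac = (62.9 - 76.5) / (41.6 - 76.5) = 0.3897

0.3897


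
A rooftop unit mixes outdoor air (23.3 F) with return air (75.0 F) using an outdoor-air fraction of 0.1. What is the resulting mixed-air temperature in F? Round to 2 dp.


T_mix = 0.1*23.3 + 0.9*75.0 = 69.83 F

69.83 F


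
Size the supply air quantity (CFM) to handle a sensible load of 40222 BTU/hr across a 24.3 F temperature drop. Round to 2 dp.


CFM = 40222 / (1.08 * 24.3) = 1532.62

1532.62 CFM


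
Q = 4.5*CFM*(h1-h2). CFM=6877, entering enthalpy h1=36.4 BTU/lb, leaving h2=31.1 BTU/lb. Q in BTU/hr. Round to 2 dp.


Q = 4.5 * 6877 * (36.4 - 31.1) = 164016.45 BTU/hr

164016.45 BTU/hr


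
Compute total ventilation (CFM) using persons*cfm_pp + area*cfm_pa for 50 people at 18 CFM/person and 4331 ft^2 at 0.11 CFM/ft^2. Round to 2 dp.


Total = 50*18 + 4331*0.11 = 1376.41 CFM

1376.41 CFM


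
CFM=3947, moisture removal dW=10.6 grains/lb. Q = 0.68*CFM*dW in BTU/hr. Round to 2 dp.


Q = 0.68 * 3947 * 10.6 = 28449.98 BTU/hr

28449.98 BTU/hr


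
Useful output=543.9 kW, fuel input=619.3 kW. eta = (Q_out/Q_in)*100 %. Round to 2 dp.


eta = (543.9/619.3)*100 = 87.82 %

87.82 %


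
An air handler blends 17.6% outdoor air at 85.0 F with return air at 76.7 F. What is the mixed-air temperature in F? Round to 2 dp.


T_mix = 76.7 + (17.6/100)*(85.0-76.7) = 78.16 F

78.16 F


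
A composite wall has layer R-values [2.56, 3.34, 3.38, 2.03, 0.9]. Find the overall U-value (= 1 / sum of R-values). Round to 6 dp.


R_total = 2.56 + 3.34 + 3.38 + 2.03 + 0.9 = 12.21
U = 1/12.21 = 0.081900

0.081900


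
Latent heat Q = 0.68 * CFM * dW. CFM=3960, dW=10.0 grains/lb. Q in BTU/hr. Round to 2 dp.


Q = 0.68 * 3960 * 10.0 = 26928.00 BTU/hr

26928.00 BTU/hr


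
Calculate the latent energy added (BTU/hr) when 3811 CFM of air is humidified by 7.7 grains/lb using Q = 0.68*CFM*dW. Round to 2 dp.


Q = 0.68 * 3811 * 7.7 = 19954.40 BTU/hr

19954.40 BTU/hr


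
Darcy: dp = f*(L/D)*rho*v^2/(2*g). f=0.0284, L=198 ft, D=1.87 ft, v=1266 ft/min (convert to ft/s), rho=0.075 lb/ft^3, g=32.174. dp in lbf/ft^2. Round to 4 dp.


v_fps = 1266/60 = 21.1 ft/s
dp = 0.0284*(198/1.87)*0.075*21.1^2/(2*32.174) = 1.5604 lbf/ft^2

1.5604 lbf/ft^2


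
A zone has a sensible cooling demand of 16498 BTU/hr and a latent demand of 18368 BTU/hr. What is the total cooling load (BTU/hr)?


Qt = 16498 + 18368 = 34866 BTU/hr

34866 BTU/hr


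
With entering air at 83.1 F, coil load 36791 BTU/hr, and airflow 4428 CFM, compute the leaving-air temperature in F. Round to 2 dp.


dT = 36791/(1.08*4428) = 7.6933
T_leave = 83.1 - 7.6933 = 75.41 F

75.41 F


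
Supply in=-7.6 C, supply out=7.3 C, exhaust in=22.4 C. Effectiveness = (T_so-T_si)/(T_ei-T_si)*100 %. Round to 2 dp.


eff = (7.3-(-7.6))/(22.4-(-7.6))*100 = 49.67 %

49.67 %


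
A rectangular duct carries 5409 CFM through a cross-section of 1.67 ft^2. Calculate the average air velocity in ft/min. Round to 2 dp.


V = 5409 / 1.67 = 3238.92 ft/min

3238.92 ft/min


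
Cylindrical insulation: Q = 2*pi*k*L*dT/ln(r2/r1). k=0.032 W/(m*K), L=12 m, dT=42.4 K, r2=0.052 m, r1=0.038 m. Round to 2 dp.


Q = 2*pi*0.032*12*42.4/ln(0.052/0.038) = 326.15 W

326.15 W


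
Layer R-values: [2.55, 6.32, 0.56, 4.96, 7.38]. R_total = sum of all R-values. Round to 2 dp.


R_total = 2.55 + 6.32 + 0.56 + 4.96 + 7.38 = 21.77

21.77


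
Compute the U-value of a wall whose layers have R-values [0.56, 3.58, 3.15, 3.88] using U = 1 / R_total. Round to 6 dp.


R_total = 0.56 + 3.58 + 3.15 + 3.88 = 11.17
U = 1/11.17 = 0.089526

0.089526


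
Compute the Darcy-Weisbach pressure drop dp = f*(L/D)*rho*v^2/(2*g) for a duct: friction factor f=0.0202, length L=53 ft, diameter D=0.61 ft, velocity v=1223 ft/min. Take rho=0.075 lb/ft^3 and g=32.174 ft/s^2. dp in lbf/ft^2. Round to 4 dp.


v_fps = 1223/60 = 20.3833 ft/s
dp = 0.0202*(53/0.61)*0.075*20.3833^2/(2*32.174) = 0.8499 lbf/ft^2

0.8499 lbf/ft^2


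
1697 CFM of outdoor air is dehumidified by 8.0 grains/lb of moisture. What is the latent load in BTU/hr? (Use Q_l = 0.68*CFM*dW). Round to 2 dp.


Q = 0.68 * 1697 * 8.0 = 9231.68 BTU/hr

9231.68 BTU/hr


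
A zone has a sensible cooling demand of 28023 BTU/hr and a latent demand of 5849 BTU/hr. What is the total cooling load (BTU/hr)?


Qt = 28023 + 5849 = 33872 BTU/hr

33872 BTU/hr


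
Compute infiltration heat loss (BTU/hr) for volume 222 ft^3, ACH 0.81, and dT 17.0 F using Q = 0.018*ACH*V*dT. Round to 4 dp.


Q = 0.018 * 0.81 * 222 * 17.0 = 55.0249 BTU/hr

55.0249 BTU/hr


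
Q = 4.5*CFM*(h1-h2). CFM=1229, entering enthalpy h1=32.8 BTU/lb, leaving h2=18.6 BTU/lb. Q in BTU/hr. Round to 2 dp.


Q = 4.5 * 1229 * (32.8 - 18.6) = 78533.10 BTU/hr

78533.10 BTU/hr


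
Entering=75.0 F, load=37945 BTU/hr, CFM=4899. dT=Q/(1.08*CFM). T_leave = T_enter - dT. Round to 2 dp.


dT = 37945/(1.08*4899) = 7.1717
T_leave = 75.0 - 7.1717 = 67.83 F

67.83 F


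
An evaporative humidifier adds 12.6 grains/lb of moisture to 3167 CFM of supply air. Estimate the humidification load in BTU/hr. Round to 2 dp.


Q = 0.68 * 3167 * 12.6 = 27134.86 BTU/hr

27134.86 BTU/hr


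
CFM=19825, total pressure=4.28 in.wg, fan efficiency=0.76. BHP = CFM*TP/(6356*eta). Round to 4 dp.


BHP = 19825 * 4.28 / (6356 * 0.76) = 17.5655 hp

17.5655 hp


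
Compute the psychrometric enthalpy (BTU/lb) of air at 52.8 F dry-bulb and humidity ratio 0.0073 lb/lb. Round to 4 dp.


h = 0.24*52.8 + 0.0073*(1061+0.444*52.8) = 20.5884 BTU/lb

20.5884 BTU/lb


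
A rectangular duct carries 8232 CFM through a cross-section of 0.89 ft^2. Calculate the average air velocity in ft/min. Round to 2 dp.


V = 8232 / 0.89 = 9249.44 ft/min

9249.44 ft/min


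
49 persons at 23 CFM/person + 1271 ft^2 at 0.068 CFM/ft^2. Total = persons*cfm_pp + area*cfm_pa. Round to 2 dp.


Total = 49*23 + 1271*0.068 = 1213.43 CFM

1213.43 CFM


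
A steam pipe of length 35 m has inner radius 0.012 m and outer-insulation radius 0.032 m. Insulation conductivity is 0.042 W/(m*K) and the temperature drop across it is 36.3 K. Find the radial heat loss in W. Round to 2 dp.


Q = 2*pi*0.042*35*36.3/ln(0.032/0.012) = 341.83 W

341.83 W


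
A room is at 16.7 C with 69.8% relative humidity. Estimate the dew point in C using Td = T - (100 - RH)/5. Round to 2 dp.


Td = 16.7 - (100-69.8)/5 = 10.66 C

10.66 C


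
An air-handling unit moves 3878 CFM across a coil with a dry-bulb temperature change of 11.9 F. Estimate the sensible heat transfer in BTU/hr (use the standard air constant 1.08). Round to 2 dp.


Q = 1.08 * 3878 * 11.9 = 49840.06 BTU/hr

49840.06 BTU/hr


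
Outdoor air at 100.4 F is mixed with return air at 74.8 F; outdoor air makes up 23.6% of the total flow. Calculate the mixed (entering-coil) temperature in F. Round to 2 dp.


T_mix = 74.8 + (23.6/100)*(100.4-74.8) = 80.84 F

80.84 F


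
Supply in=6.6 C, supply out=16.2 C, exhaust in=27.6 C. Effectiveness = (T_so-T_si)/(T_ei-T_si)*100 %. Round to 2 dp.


eff = (16.2-6.6)/(27.6-6.6)*100 = 45.71 %

45.71 %


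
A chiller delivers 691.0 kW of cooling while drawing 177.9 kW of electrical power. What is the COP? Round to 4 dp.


COP = 691.0 / 177.9 = 3.8842

3.8842


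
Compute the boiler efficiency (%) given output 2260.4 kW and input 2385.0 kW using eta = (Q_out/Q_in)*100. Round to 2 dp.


eta = (2260.4/2385.0)*100 = 94.78 %

94.78 %


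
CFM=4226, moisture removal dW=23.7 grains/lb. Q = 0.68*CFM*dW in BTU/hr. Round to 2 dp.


Q = 0.68 * 4226 * 23.7 = 68106.22 BTU/hr

68106.22 BTU/hr


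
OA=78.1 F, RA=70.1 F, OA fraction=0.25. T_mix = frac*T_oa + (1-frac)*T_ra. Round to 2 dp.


T_mix = 0.25*78.1 + 0.75*70.1 = 72.10 F

72.10 F


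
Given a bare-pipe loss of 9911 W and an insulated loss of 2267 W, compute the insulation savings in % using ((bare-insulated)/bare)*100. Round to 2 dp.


Savings = ((9911-2267)/9911)*100 = 77.13 %

77.13 %


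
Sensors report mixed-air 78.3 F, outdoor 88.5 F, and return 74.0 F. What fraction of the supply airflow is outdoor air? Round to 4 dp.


frac = (78.3 - 74.0) / (88.5 - 74.0) = 0.2966

0.2966


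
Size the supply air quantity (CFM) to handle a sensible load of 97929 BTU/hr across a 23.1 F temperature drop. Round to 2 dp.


CFM = 97929 / (1.08 * 23.1) = 3925.32

3925.32 CFM


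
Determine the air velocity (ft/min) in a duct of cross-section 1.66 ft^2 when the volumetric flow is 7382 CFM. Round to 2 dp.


V = 7382 / 1.66 = 4446.99 ft/min

4446.99 ft/min


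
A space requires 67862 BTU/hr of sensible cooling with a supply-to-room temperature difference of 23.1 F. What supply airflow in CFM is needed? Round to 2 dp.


CFM = 67862 / (1.08 * 23.1) = 2720.14

2720.14 CFM


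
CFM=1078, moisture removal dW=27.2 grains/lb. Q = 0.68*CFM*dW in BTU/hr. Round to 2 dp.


Q = 0.68 * 1078 * 27.2 = 19938.69 BTU/hr

19938.69 BTU/hr


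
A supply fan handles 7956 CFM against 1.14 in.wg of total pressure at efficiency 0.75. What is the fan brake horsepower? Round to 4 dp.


BHP = 7956 * 1.14 / (6356 * 0.75) = 1.9026 hp

1.9026 hp


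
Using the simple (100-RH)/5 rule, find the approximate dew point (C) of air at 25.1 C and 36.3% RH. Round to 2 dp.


Td = 25.1 - (100-36.3)/5 = 12.36 C

12.36 C


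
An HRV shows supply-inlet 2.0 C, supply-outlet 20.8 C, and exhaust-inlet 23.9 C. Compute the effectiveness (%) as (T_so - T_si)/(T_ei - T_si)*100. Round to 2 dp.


eff = (20.8-2.0)/(23.9-2.0)*100 = 85.84 %

85.84 %


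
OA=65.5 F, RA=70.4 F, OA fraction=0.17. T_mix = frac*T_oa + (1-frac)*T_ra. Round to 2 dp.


T_mix = 0.17*65.5 + 0.83*70.4 = 69.57 F

69.57 F


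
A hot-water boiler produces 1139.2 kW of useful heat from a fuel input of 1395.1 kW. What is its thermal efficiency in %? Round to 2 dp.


eta = (1139.2/1395.1)*100 = 81.66 %

81.66 %


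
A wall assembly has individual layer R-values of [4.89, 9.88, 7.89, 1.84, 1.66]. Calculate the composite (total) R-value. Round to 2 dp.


R_total = 4.89 + 9.88 + 7.89 + 1.84 + 1.66 = 26.16

26.16


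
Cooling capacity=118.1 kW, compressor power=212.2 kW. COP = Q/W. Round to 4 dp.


COP = 118.1 / 212.2 = 0.5566

0.5566


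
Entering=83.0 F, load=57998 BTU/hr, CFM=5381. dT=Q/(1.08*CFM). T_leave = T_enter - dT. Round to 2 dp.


dT = 57998/(1.08*5381) = 9.9799
T_leave = 83.0 - 9.9799 = 73.02 F

73.02 F


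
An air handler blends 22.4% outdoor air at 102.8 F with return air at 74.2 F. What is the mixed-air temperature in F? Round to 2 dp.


T_mix = 74.2 + (22.4/100)*(102.8-74.2) = 80.61 F

80.61 F


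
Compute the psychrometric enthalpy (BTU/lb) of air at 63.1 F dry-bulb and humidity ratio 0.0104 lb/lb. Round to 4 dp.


h = 0.24*63.1 + 0.0104*(1061+0.444*63.1) = 26.4698 BTU/lb

26.4698 BTU/lb


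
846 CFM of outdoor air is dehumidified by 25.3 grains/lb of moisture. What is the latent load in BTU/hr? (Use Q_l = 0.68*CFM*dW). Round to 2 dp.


Q = 0.68 * 846 * 25.3 = 14554.58 BTU/hr

14554.58 BTU/hr


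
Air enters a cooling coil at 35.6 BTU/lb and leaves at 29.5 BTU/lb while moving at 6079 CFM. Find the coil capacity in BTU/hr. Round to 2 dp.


Q = 4.5 * 6079 * (35.6 - 29.5) = 166868.55 BTU/hr

166868.55 BTU/hr


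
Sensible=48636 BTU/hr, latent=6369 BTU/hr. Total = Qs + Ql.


Qt = 48636 + 6369 = 55005 BTU/hr

55005 BTU/hr


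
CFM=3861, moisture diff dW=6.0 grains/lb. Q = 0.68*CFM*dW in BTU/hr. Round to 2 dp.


Q = 0.68 * 3861 * 6.0 = 15752.88 BTU/hr

15752.88 BTU/hr


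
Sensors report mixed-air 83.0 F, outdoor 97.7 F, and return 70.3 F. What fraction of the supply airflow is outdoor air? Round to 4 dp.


frac = (83.0 - 70.3) / (97.7 - 70.3) = 0.4635

0.4635


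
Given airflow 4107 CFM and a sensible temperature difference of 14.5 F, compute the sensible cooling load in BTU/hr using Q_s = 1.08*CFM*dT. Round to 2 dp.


Q = 1.08 * 4107 * 14.5 = 64315.62 BTU/hr

64315.62 BTU/hr


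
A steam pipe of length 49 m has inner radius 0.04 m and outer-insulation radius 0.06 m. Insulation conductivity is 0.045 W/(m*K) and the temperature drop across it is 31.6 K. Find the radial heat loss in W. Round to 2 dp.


Q = 2*pi*0.045*49*31.6/ln(0.06/0.04) = 1079.75 W

1079.75 W
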